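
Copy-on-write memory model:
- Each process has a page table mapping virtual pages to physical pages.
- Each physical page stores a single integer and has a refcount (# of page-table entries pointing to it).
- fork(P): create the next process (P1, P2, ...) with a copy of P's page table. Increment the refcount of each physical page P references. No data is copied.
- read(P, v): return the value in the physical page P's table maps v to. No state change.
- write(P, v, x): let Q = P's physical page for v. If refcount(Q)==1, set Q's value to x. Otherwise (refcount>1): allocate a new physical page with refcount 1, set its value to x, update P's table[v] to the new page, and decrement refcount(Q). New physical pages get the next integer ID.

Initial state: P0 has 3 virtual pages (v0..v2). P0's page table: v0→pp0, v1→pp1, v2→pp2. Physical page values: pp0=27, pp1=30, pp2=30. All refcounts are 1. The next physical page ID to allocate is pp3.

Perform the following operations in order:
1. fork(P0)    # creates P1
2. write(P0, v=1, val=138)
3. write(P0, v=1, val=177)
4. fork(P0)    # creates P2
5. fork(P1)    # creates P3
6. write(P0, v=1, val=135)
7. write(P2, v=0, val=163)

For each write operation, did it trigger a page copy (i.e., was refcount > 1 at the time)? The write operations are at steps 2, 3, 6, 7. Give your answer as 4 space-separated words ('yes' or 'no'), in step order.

Op 1: fork(P0) -> P1. 3 ppages; refcounts: pp0:2 pp1:2 pp2:2
Op 2: write(P0, v1, 138). refcount(pp1)=2>1 -> COPY to pp3. 4 ppages; refcounts: pp0:2 pp1:1 pp2:2 pp3:1
Op 3: write(P0, v1, 177). refcount(pp3)=1 -> write in place. 4 ppages; refcounts: pp0:2 pp1:1 pp2:2 pp3:1
Op 4: fork(P0) -> P2. 4 ppages; refcounts: pp0:3 pp1:1 pp2:3 pp3:2
Op 5: fork(P1) -> P3. 4 ppages; refcounts: pp0:4 pp1:2 pp2:4 pp3:2
Op 6: write(P0, v1, 135). refcount(pp3)=2>1 -> COPY to pp4. 5 ppages; refcounts: pp0:4 pp1:2 pp2:4 pp3:1 pp4:1
Op 7: write(P2, v0, 163). refcount(pp0)=4>1 -> COPY to pp5. 6 ppages; refcounts: pp0:3 pp1:2 pp2:4 pp3:1 pp4:1 pp5:1

yes no yes yes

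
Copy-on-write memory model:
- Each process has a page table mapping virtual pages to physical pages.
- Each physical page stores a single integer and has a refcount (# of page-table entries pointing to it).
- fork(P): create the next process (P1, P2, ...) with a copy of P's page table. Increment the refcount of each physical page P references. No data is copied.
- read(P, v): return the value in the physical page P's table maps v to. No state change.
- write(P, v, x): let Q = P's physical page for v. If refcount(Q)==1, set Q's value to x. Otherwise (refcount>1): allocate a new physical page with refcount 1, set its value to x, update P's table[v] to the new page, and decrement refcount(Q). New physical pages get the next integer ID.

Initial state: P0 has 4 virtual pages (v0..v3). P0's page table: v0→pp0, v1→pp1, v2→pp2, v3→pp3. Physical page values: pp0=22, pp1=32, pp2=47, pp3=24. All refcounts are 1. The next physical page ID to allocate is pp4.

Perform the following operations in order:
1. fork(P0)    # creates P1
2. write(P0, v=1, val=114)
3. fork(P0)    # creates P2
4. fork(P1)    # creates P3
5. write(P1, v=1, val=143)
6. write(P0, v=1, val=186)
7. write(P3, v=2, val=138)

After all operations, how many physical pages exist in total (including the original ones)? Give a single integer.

Op 1: fork(P0) -> P1. 4 ppages; refcounts: pp0:2 pp1:2 pp2:2 pp3:2
Op 2: write(P0, v1, 114). refcount(pp1)=2>1 -> COPY to pp4. 5 ppages; refcounts: pp0:2 pp1:1 pp2:2 pp3:2 pp4:1
Op 3: fork(P0) -> P2. 5 ppages; refcounts: pp0:3 pp1:1 pp2:3 pp3:3 pp4:2
Op 4: fork(P1) -> P3. 5 ppages; refcounts: pp0:4 pp1:2 pp2:4 pp3:4 pp4:2
Op 5: write(P1, v1, 143). refcount(pp1)=2>1 -> COPY to pp5. 6 ppages; refcounts: pp0:4 pp1:1 pp2:4 pp3:4 pp4:2 pp5:1
Op 6: write(P0, v1, 186). refcount(pp4)=2>1 -> COPY to pp6. 7 ppages; refcounts: pp0:4 pp1:1 pp2:4 pp3:4 pp4:1 pp5:1 pp6:1
Op 7: write(P3, v2, 138). refcount(pp2)=4>1 -> COPY to pp7. 8 ppages; refcounts: pp0:4 pp1:1 pp2:3 pp3:4 pp4:1 pp5:1 pp6:1 pp7:1

Answer: 8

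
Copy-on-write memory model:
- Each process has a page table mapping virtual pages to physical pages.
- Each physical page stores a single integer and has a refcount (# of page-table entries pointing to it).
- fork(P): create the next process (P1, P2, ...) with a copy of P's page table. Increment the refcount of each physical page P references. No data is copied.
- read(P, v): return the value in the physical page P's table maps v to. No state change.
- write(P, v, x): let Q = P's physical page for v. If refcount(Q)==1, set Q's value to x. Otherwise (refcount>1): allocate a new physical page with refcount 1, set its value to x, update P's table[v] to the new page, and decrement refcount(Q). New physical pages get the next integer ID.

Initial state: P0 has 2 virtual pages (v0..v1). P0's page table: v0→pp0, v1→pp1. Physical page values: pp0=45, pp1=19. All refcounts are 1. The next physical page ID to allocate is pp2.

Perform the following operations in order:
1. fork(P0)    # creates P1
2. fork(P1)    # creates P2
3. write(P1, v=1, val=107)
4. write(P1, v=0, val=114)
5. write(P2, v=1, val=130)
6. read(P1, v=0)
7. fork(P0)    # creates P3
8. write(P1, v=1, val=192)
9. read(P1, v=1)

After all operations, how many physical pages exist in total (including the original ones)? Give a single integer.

Op 1: fork(P0) -> P1. 2 ppages; refcounts: pp0:2 pp1:2
Op 2: fork(P1) -> P2. 2 ppages; refcounts: pp0:3 pp1:3
Op 3: write(P1, v1, 107). refcount(pp1)=3>1 -> COPY to pp2. 3 ppages; refcounts: pp0:3 pp1:2 pp2:1
Op 4: write(P1, v0, 114). refcount(pp0)=3>1 -> COPY to pp3. 4 ppages; refcounts: pp0:2 pp1:2 pp2:1 pp3:1
Op 5: write(P2, v1, 130). refcount(pp1)=2>1 -> COPY to pp4. 5 ppages; refcounts: pp0:2 pp1:1 pp2:1 pp3:1 pp4:1
Op 6: read(P1, v0) -> 114. No state change.
Op 7: fork(P0) -> P3. 5 ppages; refcounts: pp0:3 pp1:2 pp2:1 pp3:1 pp4:1
Op 8: write(P1, v1, 192). refcount(pp2)=1 -> write in place. 5 ppages; refcounts: pp0:3 pp1:2 pp2:1 pp3:1 pp4:1
Op 9: read(P1, v1) -> 192. No state change.

Answer: 5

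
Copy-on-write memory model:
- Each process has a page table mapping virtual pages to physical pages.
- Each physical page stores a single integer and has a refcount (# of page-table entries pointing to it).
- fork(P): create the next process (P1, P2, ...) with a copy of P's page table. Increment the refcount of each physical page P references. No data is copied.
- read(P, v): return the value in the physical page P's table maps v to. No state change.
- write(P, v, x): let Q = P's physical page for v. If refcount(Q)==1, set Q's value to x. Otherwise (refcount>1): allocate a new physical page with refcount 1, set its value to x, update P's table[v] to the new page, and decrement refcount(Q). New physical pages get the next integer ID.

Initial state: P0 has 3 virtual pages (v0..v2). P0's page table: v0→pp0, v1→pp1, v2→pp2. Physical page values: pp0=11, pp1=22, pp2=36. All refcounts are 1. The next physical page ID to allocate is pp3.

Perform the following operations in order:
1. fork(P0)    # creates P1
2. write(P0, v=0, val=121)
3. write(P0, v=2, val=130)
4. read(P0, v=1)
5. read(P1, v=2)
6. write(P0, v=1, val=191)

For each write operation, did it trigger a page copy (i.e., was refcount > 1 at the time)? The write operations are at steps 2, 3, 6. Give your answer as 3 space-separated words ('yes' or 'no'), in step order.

Op 1: fork(P0) -> P1. 3 ppages; refcounts: pp0:2 pp1:2 pp2:2
Op 2: write(P0, v0, 121). refcount(pp0)=2>1 -> COPY to pp3. 4 ppages; refcounts: pp0:1 pp1:2 pp2:2 pp3:1
Op 3: write(P0, v2, 130). refcount(pp2)=2>1 -> COPY to pp4. 5 ppages; refcounts: pp0:1 pp1:2 pp2:1 pp3:1 pp4:1
Op 4: read(P0, v1) -> 22. No state change.
Op 5: read(P1, v2) -> 36. No state change.
Op 6: write(P0, v1, 191). refcount(pp1)=2>1 -> COPY to pp5. 6 ppages; refcounts: pp0:1 pp1:1 pp2:1 pp3:1 pp4:1 pp5:1

yes yes yes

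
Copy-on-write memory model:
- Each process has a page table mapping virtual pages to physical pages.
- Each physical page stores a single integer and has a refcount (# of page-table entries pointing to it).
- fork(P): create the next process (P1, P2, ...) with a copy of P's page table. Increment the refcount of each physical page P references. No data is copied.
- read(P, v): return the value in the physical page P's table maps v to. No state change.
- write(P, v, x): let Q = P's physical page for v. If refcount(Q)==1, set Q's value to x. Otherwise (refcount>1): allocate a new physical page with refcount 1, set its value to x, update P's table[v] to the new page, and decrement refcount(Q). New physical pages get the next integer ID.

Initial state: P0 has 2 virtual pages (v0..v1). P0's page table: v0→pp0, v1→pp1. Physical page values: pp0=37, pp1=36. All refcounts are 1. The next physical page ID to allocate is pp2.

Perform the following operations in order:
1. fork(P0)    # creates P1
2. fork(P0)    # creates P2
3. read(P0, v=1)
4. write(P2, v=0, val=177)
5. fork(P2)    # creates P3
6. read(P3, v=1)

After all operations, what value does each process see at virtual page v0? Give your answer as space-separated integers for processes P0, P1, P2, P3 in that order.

Op 1: fork(P0) -> P1. 2 ppages; refcounts: pp0:2 pp1:2
Op 2: fork(P0) -> P2. 2 ppages; refcounts: pp0:3 pp1:3
Op 3: read(P0, v1) -> 36. No state change.
Op 4: write(P2, v0, 177). refcount(pp0)=3>1 -> COPY to pp2. 3 ppages; refcounts: pp0:2 pp1:3 pp2:1
Op 5: fork(P2) -> P3. 3 ppages; refcounts: pp0:2 pp1:4 pp2:2
Op 6: read(P3, v1) -> 36. No state change.
P0: v0 -> pp0 = 37
P1: v0 -> pp0 = 37
P2: v0 -> pp2 = 177
P3: v0 -> pp2 = 177

Answer: 37 37 177 177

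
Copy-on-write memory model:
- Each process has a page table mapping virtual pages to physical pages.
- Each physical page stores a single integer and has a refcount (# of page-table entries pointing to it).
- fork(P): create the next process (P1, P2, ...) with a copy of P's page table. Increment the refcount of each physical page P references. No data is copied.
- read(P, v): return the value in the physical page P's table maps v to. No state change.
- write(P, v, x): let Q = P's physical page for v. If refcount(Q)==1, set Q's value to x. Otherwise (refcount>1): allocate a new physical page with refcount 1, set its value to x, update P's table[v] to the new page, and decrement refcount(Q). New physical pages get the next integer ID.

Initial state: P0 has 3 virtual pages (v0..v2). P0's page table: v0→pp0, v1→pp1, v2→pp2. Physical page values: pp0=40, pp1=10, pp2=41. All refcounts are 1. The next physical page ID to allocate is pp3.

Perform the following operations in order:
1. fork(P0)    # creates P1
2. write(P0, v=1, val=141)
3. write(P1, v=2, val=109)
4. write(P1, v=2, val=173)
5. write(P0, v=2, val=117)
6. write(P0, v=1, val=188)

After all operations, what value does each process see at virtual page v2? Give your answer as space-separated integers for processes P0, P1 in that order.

Op 1: fork(P0) -> P1. 3 ppages; refcounts: pp0:2 pp1:2 pp2:2
Op 2: write(P0, v1, 141). refcount(pp1)=2>1 -> COPY to pp3. 4 ppages; refcounts: pp0:2 pp1:1 pp2:2 pp3:1
Op 3: write(P1, v2, 109). refcount(pp2)=2>1 -> COPY to pp4. 5 ppages; refcounts: pp0:2 pp1:1 pp2:1 pp3:1 pp4:1
Op 4: write(P1, v2, 173). refcount(pp4)=1 -> write in place. 5 ppages; refcounts: pp0:2 pp1:1 pp2:1 pp3:1 pp4:1
Op 5: write(P0, v2, 117). refcount(pp2)=1 -> write in place. 5 ppages; refcounts: pp0:2 pp1:1 pp2:1 pp3:1 pp4:1
Op 6: write(P0, v1, 188). refcount(pp3)=1 -> write in place. 5 ppages; refcounts: pp0:2 pp1:1 pp2:1 pp3:1 pp4:1
P0: v2 -> pp2 = 117
P1: v2 -> pp4 = 173

Answer: 117 173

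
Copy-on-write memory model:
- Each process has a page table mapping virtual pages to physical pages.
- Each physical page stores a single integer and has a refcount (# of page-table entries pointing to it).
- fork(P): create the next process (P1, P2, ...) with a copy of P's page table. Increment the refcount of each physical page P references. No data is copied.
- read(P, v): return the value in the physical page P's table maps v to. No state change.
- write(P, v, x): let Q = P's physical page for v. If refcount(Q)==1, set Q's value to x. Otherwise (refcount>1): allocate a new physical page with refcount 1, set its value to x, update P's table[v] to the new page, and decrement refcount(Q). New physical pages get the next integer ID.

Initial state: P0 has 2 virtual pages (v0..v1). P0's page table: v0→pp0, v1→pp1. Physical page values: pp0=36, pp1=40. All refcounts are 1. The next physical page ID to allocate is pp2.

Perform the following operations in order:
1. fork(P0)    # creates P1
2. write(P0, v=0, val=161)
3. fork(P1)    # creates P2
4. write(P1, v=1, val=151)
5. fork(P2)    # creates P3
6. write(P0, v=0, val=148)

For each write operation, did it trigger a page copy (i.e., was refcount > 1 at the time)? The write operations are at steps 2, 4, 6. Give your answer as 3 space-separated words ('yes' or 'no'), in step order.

Op 1: fork(P0) -> P1. 2 ppages; refcounts: pp0:2 pp1:2
Op 2: write(P0, v0, 161). refcount(pp0)=2>1 -> COPY to pp2. 3 ppages; refcounts: pp0:1 pp1:2 pp2:1
Op 3: fork(P1) -> P2. 3 ppages; refcounts: pp0:2 pp1:3 pp2:1
Op 4: write(P1, v1, 151). refcount(pp1)=3>1 -> COPY to pp3. 4 ppages; refcounts: pp0:2 pp1:2 pp2:1 pp3:1
Op 5: fork(P2) -> P3. 4 ppages; refcounts: pp0:3 pp1:3 pp2:1 pp3:1
Op 6: write(P0, v0, 148). refcount(pp2)=1 -> write in place. 4 ppages; refcounts: pp0:3 pp1:3 pp2:1 pp3:1

yes yes no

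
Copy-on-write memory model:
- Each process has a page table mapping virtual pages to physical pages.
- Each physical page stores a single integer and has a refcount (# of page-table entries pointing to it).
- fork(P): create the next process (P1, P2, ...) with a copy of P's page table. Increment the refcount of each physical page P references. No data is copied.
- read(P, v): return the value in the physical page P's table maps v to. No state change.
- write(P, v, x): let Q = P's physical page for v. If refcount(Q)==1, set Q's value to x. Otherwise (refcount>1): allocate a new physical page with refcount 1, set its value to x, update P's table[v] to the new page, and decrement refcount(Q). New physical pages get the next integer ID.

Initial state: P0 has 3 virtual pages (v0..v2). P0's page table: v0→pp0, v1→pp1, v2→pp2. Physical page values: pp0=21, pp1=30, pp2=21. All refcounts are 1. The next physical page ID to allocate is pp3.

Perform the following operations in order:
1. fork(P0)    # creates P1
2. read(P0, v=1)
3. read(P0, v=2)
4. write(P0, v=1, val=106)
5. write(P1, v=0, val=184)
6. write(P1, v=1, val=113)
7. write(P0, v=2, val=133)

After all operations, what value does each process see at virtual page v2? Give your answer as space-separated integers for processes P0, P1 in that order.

Answer: 133 21

Derivation:
Op 1: fork(P0) -> P1. 3 ppages; refcounts: pp0:2 pp1:2 pp2:2
Op 2: read(P0, v1) -> 30. No state change.
Op 3: read(P0, v2) -> 21. No state change.
Op 4: write(P0, v1, 106). refcount(pp1)=2>1 -> COPY to pp3. 4 ppages; refcounts: pp0:2 pp1:1 pp2:2 pp3:1
Op 5: write(P1, v0, 184). refcount(pp0)=2>1 -> COPY to pp4. 5 ppages; refcounts: pp0:1 pp1:1 pp2:2 pp3:1 pp4:1
Op 6: write(P1, v1, 113). refcount(pp1)=1 -> write in place. 5 ppages; refcounts: pp0:1 pp1:1 pp2:2 pp3:1 pp4:1
Op 7: write(P0, v2, 133). refcount(pp2)=2>1 -> COPY to pp5. 6 ppages; refcounts: pp0:1 pp1:1 pp2:1 pp3:1 pp4:1 pp5:1
P0: v2 -> pp5 = 133
P1: v2 -> pp2 = 21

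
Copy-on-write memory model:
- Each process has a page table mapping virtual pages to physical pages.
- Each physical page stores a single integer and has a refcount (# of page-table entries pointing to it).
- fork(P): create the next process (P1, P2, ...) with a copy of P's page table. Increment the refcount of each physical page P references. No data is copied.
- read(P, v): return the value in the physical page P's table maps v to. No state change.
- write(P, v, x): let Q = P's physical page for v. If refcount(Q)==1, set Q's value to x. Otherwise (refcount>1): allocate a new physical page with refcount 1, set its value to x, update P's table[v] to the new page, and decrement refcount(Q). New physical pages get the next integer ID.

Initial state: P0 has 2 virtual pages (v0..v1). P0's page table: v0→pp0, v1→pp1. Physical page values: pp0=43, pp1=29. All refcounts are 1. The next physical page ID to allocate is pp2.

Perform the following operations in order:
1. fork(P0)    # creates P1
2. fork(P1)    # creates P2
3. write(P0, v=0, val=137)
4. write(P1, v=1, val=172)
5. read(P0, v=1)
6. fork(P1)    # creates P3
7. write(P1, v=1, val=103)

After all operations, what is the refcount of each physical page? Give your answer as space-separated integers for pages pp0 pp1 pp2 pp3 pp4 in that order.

Answer: 3 2 1 1 1

Derivation:
Op 1: fork(P0) -> P1. 2 ppages; refcounts: pp0:2 pp1:2
Op 2: fork(P1) -> P2. 2 ppages; refcounts: pp0:3 pp1:3
Op 3: write(P0, v0, 137). refcount(pp0)=3>1 -> COPY to pp2. 3 ppages; refcounts: pp0:2 pp1:3 pp2:1
Op 4: write(P1, v1, 172). refcount(pp1)=3>1 -> COPY to pp3. 4 ppages; refcounts: pp0:2 pp1:2 pp2:1 pp3:1
Op 5: read(P0, v1) -> 29. No state change.
Op 6: fork(P1) -> P3. 4 ppages; refcounts: pp0:3 pp1:2 pp2:1 pp3:2
Op 7: write(P1, v1, 103). refcount(pp3)=2>1 -> COPY to pp4. 5 ppages; refcounts: pp0:3 pp1:2 pp2:1 pp3:1 pp4:1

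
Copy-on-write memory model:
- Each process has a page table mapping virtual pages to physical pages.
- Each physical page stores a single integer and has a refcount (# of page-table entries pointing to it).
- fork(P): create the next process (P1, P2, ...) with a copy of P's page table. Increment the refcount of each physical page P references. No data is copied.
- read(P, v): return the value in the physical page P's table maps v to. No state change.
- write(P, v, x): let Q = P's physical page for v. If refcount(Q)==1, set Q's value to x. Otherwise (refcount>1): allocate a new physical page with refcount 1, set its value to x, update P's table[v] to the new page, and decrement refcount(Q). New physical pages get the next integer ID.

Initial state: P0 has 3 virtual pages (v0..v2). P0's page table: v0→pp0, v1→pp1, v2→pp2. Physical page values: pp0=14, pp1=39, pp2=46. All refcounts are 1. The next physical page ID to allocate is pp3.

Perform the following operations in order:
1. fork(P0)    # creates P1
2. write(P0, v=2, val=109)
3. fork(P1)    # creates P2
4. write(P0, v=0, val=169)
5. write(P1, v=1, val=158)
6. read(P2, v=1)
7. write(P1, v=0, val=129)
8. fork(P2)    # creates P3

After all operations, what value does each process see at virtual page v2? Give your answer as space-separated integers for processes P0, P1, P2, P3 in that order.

Op 1: fork(P0) -> P1. 3 ppages; refcounts: pp0:2 pp1:2 pp2:2
Op 2: write(P0, v2, 109). refcount(pp2)=2>1 -> COPY to pp3. 4 ppages; refcounts: pp0:2 pp1:2 pp2:1 pp3:1
Op 3: fork(P1) -> P2. 4 ppages; refcounts: pp0:3 pp1:3 pp2:2 pp3:1
Op 4: write(P0, v0, 169). refcount(pp0)=3>1 -> COPY to pp4. 5 ppages; refcounts: pp0:2 pp1:3 pp2:2 pp3:1 pp4:1
Op 5: write(P1, v1, 158). refcount(pp1)=3>1 -> COPY to pp5. 6 ppages; refcounts: pp0:2 pp1:2 pp2:2 pp3:1 pp4:1 pp5:1
Op 6: read(P2, v1) -> 39. No state change.
Op 7: write(P1, v0, 129). refcount(pp0)=2>1 -> COPY to pp6. 7 ppages; refcounts: pp0:1 pp1:2 pp2:2 pp3:1 pp4:1 pp5:1 pp6:1
Op 8: fork(P2) -> P3. 7 ppages; refcounts: pp0:2 pp1:3 pp2:3 pp3:1 pp4:1 pp5:1 pp6:1
P0: v2 -> pp3 = 109
P1: v2 -> pp2 = 46
P2: v2 -> pp2 = 46
P3: v2 -> pp2 = 46

Answer: 109 46 46 46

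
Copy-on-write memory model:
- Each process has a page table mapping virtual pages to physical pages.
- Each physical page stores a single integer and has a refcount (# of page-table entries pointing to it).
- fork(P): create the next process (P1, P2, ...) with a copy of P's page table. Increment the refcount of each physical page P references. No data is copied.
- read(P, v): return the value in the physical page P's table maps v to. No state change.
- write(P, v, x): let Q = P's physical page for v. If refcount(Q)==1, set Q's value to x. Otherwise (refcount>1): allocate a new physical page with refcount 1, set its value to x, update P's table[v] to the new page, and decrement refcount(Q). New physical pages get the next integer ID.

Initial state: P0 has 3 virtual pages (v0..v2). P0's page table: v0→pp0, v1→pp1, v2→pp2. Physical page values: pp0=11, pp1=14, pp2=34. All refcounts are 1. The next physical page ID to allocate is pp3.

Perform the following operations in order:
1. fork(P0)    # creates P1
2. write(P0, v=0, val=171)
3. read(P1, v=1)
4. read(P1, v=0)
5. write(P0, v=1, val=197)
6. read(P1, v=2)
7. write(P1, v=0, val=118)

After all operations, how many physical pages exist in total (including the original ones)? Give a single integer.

Op 1: fork(P0) -> P1. 3 ppages; refcounts: pp0:2 pp1:2 pp2:2
Op 2: write(P0, v0, 171). refcount(pp0)=2>1 -> COPY to pp3. 4 ppages; refcounts: pp0:1 pp1:2 pp2:2 pp3:1
Op 3: read(P1, v1) -> 14. No state change.
Op 4: read(P1, v0) -> 11. No state change.
Op 5: write(P0, v1, 197). refcount(pp1)=2>1 -> COPY to pp4. 5 ppages; refcounts: pp0:1 pp1:1 pp2:2 pp3:1 pp4:1
Op 6: read(P1, v2) -> 34. No state change.
Op 7: write(P1, v0, 118). refcount(pp0)=1 -> write in place. 5 ppages; refcounts: pp0:1 pp1:1 pp2:2 pp3:1 pp4:1

Answer: 5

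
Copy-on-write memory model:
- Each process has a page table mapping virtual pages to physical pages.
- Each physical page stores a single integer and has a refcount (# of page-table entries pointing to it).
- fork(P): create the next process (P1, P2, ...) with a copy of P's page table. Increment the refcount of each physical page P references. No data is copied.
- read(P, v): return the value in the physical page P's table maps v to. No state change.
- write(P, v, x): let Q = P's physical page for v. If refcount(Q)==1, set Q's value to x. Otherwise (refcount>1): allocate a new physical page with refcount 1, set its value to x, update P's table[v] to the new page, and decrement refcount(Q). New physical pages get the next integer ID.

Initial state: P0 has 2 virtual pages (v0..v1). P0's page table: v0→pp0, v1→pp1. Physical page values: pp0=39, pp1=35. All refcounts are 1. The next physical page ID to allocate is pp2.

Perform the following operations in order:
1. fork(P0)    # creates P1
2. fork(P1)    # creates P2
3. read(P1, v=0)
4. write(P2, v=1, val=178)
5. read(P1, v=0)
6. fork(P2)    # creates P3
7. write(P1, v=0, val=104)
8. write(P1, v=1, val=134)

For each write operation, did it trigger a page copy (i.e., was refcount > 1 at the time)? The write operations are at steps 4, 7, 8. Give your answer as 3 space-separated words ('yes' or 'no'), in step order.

Op 1: fork(P0) -> P1. 2 ppages; refcounts: pp0:2 pp1:2
Op 2: fork(P1) -> P2. 2 ppages; refcounts: pp0:3 pp1:3
Op 3: read(P1, v0) -> 39. No state change.
Op 4: write(P2, v1, 178). refcount(pp1)=3>1 -> COPY to pp2. 3 ppages; refcounts: pp0:3 pp1:2 pp2:1
Op 5: read(P1, v0) -> 39. No state change.
Op 6: fork(P2) -> P3. 3 ppages; refcounts: pp0:4 pp1:2 pp2:2
Op 7: write(P1, v0, 104). refcount(pp0)=4>1 -> COPY to pp3. 4 ppages; refcounts: pp0:3 pp1:2 pp2:2 pp3:1
Op 8: write(P1, v1, 134). refcount(pp1)=2>1 -> COPY to pp4. 5 ppages; refcounts: pp0:3 pp1:1 pp2:2 pp3:1 pp4:1

yes yes yes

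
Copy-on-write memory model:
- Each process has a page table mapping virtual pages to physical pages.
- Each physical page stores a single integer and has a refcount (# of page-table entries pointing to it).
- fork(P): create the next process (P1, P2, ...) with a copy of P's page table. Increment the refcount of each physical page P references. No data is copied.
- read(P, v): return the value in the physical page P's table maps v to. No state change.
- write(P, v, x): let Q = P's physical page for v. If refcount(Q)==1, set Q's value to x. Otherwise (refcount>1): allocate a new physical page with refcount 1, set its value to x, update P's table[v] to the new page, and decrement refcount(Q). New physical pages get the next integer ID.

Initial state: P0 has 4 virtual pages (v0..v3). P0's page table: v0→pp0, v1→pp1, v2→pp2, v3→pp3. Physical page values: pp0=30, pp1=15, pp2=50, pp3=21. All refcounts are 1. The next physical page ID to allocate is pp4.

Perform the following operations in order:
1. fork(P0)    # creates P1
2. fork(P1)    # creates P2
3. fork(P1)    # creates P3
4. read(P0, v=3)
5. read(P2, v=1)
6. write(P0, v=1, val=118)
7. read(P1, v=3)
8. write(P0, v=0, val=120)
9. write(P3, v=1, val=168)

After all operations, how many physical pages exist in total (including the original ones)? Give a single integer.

Op 1: fork(P0) -> P1. 4 ppages; refcounts: pp0:2 pp1:2 pp2:2 pp3:2
Op 2: fork(P1) -> P2. 4 ppages; refcounts: pp0:3 pp1:3 pp2:3 pp3:3
Op 3: fork(P1) -> P3. 4 ppages; refcounts: pp0:4 pp1:4 pp2:4 pp3:4
Op 4: read(P0, v3) -> 21. No state change.
Op 5: read(P2, v1) -> 15. No state change.
Op 6: write(P0, v1, 118). refcount(pp1)=4>1 -> COPY to pp4. 5 ppages; refcounts: pp0:4 pp1:3 pp2:4 pp3:4 pp4:1
Op 7: read(P1, v3) -> 21. No state change.
Op 8: write(P0, v0, 120). refcount(pp0)=4>1 -> COPY to pp5. 6 ppages; refcounts: pp0:3 pp1:3 pp2:4 pp3:4 pp4:1 pp5:1
Op 9: write(P3, v1, 168). refcount(pp1)=3>1 -> COPY to pp6. 7 ppages; refcounts: pp0:3 pp1:2 pp2:4 pp3:4 pp4:1 pp5:1 pp6:1

Answer: 7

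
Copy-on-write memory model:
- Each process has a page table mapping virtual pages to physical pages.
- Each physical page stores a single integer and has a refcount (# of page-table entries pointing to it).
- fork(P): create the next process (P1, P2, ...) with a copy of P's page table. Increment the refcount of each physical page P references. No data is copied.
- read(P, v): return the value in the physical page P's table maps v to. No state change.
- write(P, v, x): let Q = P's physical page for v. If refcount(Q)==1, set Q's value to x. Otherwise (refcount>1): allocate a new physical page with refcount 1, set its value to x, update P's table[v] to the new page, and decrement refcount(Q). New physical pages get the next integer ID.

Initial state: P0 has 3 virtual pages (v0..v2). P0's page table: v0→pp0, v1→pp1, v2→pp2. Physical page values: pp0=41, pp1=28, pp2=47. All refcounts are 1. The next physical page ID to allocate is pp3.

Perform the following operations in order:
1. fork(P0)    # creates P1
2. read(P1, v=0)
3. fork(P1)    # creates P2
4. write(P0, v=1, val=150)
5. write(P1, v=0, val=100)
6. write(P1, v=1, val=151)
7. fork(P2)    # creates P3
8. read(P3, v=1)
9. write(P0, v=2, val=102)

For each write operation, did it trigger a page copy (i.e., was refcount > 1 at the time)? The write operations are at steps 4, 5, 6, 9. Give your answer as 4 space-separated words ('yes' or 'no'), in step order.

Op 1: fork(P0) -> P1. 3 ppages; refcounts: pp0:2 pp1:2 pp2:2
Op 2: read(P1, v0) -> 41. No state change.
Op 3: fork(P1) -> P2. 3 ppages; refcounts: pp0:3 pp1:3 pp2:3
Op 4: write(P0, v1, 150). refcount(pp1)=3>1 -> COPY to pp3. 4 ppages; refcounts: pp0:3 pp1:2 pp2:3 pp3:1
Op 5: write(P1, v0, 100). refcount(pp0)=3>1 -> COPY to pp4. 5 ppages; refcounts: pp0:2 pp1:2 pp2:3 pp3:1 pp4:1
Op 6: write(P1, v1, 151). refcount(pp1)=2>1 -> COPY to pp5. 6 ppages; refcounts: pp0:2 pp1:1 pp2:3 pp3:1 pp4:1 pp5:1
Op 7: fork(P2) -> P3. 6 ppages; refcounts: pp0:3 pp1:2 pp2:4 pp3:1 pp4:1 pp5:1
Op 8: read(P3, v1) -> 28. No state change.
Op 9: write(P0, v2, 102). refcount(pp2)=4>1 -> COPY to pp6. 7 ppages; refcounts: pp0:3 pp1:2 pp2:3 pp3:1 pp4:1 pp5:1 pp6:1

yes yes yes yes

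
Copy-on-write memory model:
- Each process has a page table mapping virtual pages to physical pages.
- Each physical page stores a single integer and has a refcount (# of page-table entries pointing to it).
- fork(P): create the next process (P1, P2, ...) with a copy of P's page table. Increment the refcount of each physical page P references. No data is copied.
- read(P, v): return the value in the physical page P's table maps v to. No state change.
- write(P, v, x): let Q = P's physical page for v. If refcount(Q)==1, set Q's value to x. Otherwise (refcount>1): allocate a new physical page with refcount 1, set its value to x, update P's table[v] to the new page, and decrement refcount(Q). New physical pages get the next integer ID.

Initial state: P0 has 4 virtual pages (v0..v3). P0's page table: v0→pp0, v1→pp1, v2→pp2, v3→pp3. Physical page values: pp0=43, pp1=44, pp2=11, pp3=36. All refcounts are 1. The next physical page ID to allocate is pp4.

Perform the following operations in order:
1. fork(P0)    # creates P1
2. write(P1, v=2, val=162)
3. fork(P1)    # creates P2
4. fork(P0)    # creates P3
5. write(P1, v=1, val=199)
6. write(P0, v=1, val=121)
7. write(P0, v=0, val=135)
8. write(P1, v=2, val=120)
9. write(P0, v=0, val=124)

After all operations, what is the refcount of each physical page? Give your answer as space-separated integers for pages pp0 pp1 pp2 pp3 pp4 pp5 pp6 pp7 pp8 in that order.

Answer: 3 2 2 4 1 1 1 1 1

Derivation:
Op 1: fork(P0) -> P1. 4 ppages; refcounts: pp0:2 pp1:2 pp2:2 pp3:2
Op 2: write(P1, v2, 162). refcount(pp2)=2>1 -> COPY to pp4. 5 ppages; refcounts: pp0:2 pp1:2 pp2:1 pp3:2 pp4:1
Op 3: fork(P1) -> P2. 5 ppages; refcounts: pp0:3 pp1:3 pp2:1 pp3:3 pp4:2
Op 4: fork(P0) -> P3. 5 ppages; refcounts: pp0:4 pp1:4 pp2:2 pp3:4 pp4:2
Op 5: write(P1, v1, 199). refcount(pp1)=4>1 -> COPY to pp5. 6 ppages; refcounts: pp0:4 pp1:3 pp2:2 pp3:4 pp4:2 pp5:1
Op 6: write(P0, v1, 121). refcount(pp1)=3>1 -> COPY to pp6. 7 ppages; refcounts: pp0:4 pp1:2 pp2:2 pp3:4 pp4:2 pp5:1 pp6:1
Op 7: write(P0, v0, 135). refcount(pp0)=4>1 -> COPY to pp7. 8 ppages; refcounts: pp0:3 pp1:2 pp2:2 pp3:4 pp4:2 pp5:1 pp6:1 pp7:1
Op 8: write(P1, v2, 120). refcount(pp4)=2>1 -> COPY to pp8. 9 ppages; refcounts: pp0:3 pp1:2 pp2:2 pp3:4 pp4:1 pp5:1 pp6:1 pp7:1 pp8:1
Op 9: write(P0, v0, 124). refcount(pp7)=1 -> write in place. 9 ppages; refcounts: pp0:3 pp1:2 pp2:2 pp3:4 pp4:1 pp5:1 pp6:1 pp7:1 pp8:1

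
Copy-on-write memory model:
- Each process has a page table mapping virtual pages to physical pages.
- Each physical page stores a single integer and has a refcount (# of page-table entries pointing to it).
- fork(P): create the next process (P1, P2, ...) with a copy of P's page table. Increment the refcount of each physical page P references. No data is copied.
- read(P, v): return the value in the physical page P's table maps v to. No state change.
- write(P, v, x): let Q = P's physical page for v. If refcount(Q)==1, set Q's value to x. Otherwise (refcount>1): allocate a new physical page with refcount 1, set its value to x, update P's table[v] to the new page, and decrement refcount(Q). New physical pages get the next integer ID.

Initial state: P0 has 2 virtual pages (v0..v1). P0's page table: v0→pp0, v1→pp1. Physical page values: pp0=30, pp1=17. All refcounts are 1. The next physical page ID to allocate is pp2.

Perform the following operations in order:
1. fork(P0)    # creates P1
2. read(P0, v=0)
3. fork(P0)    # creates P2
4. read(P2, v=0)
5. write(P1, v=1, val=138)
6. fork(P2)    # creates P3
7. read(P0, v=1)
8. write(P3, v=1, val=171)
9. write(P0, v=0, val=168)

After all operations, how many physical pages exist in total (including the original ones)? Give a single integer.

Answer: 5

Derivation:
Op 1: fork(P0) -> P1. 2 ppages; refcounts: pp0:2 pp1:2
Op 2: read(P0, v0) -> 30. No state change.
Op 3: fork(P0) -> P2. 2 ppages; refcounts: pp0:3 pp1:3
Op 4: read(P2, v0) -> 30. No state change.
Op 5: write(P1, v1, 138). refcount(pp1)=3>1 -> COPY to pp2. 3 ppages; refcounts: pp0:3 pp1:2 pp2:1
Op 6: fork(P2) -> P3. 3 ppages; refcounts: pp0:4 pp1:3 pp2:1
Op 7: read(P0, v1) -> 17. No state change.
Op 8: write(P3, v1, 171). refcount(pp1)=3>1 -> COPY to pp3. 4 ppages; refcounts: pp0:4 pp1:2 pp2:1 pp3:1
Op 9: write(P0, v0, 168). refcount(pp0)=4>1 -> COPY to pp4. 5 ppages; refcounts: pp0:3 pp1:2 pp2:1 pp3:1 pp4:1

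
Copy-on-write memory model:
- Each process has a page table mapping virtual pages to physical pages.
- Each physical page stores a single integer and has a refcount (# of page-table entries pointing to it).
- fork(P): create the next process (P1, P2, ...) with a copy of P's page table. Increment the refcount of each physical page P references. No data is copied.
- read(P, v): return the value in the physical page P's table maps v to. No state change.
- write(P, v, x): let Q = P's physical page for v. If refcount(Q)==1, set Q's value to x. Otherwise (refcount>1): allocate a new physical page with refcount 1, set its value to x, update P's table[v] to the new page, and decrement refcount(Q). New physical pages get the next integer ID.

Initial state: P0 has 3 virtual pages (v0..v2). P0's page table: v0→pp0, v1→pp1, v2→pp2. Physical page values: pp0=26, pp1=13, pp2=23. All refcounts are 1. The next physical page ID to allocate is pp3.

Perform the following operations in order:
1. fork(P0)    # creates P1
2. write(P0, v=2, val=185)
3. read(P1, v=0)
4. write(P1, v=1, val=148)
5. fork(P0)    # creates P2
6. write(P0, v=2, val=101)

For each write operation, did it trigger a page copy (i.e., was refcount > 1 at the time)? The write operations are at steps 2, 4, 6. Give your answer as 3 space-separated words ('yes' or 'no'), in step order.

Op 1: fork(P0) -> P1. 3 ppages; refcounts: pp0:2 pp1:2 pp2:2
Op 2: write(P0, v2, 185). refcount(pp2)=2>1 -> COPY to pp3. 4 ppages; refcounts: pp0:2 pp1:2 pp2:1 pp3:1
Op 3: read(P1, v0) -> 26. No state change.
Op 4: write(P1, v1, 148). refcount(pp1)=2>1 -> COPY to pp4. 5 ppages; refcounts: pp0:2 pp1:1 pp2:1 pp3:1 pp4:1
Op 5: fork(P0) -> P2. 5 ppages; refcounts: pp0:3 pp1:2 pp2:1 pp3:2 pp4:1
Op 6: write(P0, v2, 101). refcount(pp3)=2>1 -> COPY to pp5. 6 ppages; refcounts: pp0:3 pp1:2 pp2:1 pp3:1 pp4:1 pp5:1

yes yes yes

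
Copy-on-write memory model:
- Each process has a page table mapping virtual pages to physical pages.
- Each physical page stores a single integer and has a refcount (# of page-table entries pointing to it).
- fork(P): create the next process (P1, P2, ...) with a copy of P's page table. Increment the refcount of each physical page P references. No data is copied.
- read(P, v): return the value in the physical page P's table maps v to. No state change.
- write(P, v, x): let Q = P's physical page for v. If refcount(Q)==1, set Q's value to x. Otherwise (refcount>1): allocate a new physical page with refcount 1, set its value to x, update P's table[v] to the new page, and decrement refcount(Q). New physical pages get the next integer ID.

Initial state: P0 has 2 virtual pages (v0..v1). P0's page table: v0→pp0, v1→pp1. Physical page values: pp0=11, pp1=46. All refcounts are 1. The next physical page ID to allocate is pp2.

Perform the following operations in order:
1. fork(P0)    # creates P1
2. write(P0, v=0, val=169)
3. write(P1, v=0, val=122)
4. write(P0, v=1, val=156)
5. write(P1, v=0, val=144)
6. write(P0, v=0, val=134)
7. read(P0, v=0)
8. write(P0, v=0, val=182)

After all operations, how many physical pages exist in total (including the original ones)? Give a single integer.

Answer: 4

Derivation:
Op 1: fork(P0) -> P1. 2 ppages; refcounts: pp0:2 pp1:2
Op 2: write(P0, v0, 169). refcount(pp0)=2>1 -> COPY to pp2. 3 ppages; refcounts: pp0:1 pp1:2 pp2:1
Op 3: write(P1, v0, 122). refcount(pp0)=1 -> write in place. 3 ppages; refcounts: pp0:1 pp1:2 pp2:1
Op 4: write(P0, v1, 156). refcount(pp1)=2>1 -> COPY to pp3. 4 ppages; refcounts: pp0:1 pp1:1 pp2:1 pp3:1
Op 5: write(P1, v0, 144). refcount(pp0)=1 -> write in place. 4 ppages; refcounts: pp0:1 pp1:1 pp2:1 pp3:1
Op 6: write(P0, v0, 134). refcount(pp2)=1 -> write in place. 4 ppages; refcounts: pp0:1 pp1:1 pp2:1 pp3:1
Op 7: read(P0, v0) -> 134. No state change.
Op 8: write(P0, v0, 182). refcount(pp2)=1 -> write in place. 4 ppages; refcounts: pp0:1 pp1:1 pp2:1 pp3:1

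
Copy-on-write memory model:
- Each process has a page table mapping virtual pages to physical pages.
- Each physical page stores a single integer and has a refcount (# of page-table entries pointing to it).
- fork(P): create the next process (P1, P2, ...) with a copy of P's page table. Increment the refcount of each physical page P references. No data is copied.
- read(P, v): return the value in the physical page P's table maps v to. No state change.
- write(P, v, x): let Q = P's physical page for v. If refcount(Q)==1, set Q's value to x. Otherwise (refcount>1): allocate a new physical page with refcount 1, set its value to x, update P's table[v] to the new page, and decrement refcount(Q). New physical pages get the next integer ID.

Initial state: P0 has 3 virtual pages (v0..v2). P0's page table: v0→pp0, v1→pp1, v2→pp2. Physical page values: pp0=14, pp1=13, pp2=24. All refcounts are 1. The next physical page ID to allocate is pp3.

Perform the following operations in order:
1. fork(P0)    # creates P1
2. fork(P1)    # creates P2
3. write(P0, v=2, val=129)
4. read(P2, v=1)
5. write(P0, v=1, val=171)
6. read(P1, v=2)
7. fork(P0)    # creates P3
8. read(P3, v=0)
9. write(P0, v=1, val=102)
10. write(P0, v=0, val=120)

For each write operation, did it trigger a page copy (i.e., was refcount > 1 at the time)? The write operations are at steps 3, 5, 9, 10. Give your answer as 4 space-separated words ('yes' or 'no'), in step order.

Op 1: fork(P0) -> P1. 3 ppages; refcounts: pp0:2 pp1:2 pp2:2
Op 2: fork(P1) -> P2. 3 ppages; refcounts: pp0:3 pp1:3 pp2:3
Op 3: write(P0, v2, 129). refcount(pp2)=3>1 -> COPY to pp3. 4 ppages; refcounts: pp0:3 pp1:3 pp2:2 pp3:1
Op 4: read(P2, v1) -> 13. No state change.
Op 5: write(P0, v1, 171). refcount(pp1)=3>1 -> COPY to pp4. 5 ppages; refcounts: pp0:3 pp1:2 pp2:2 pp3:1 pp4:1
Op 6: read(P1, v2) -> 24. No state change.
Op 7: fork(P0) -> P3. 5 ppages; refcounts: pp0:4 pp1:2 pp2:2 pp3:2 pp4:2
Op 8: read(P3, v0) -> 14. No state change.
Op 9: write(P0, v1, 102). refcount(pp4)=2>1 -> COPY to pp5. 6 ppages; refcounts: pp0:4 pp1:2 pp2:2 pp3:2 pp4:1 pp5:1
Op 10: write(P0, v0, 120). refcount(pp0)=4>1 -> COPY to pp6. 7 ppages; refcounts: pp0:3 pp1:2 pp2:2 pp3:2 pp4:1 pp5:1 pp6:1

yes yes yes yes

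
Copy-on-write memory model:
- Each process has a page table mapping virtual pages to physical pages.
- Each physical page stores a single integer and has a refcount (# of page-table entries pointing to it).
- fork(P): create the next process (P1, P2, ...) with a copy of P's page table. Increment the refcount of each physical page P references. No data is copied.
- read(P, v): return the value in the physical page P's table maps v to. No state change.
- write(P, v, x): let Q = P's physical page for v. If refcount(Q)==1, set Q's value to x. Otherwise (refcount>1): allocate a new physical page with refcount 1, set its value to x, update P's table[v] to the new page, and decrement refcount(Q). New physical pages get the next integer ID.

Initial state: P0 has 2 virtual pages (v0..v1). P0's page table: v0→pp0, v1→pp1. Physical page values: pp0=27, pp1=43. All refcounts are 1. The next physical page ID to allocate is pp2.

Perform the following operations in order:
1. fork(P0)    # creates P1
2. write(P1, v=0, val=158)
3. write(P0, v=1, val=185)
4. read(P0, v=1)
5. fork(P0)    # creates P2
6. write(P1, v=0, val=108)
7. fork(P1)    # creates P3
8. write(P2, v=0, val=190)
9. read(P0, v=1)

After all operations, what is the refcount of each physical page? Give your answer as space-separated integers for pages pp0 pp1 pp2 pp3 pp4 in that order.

Answer: 1 2 2 2 1

Derivation:
Op 1: fork(P0) -> P1. 2 ppages; refcounts: pp0:2 pp1:2
Op 2: write(P1, v0, 158). refcount(pp0)=2>1 -> COPY to pp2. 3 ppages; refcounts: pp0:1 pp1:2 pp2:1
Op 3: write(P0, v1, 185). refcount(pp1)=2>1 -> COPY to pp3. 4 ppages; refcounts: pp0:1 pp1:1 pp2:1 pp3:1
Op 4: read(P0, v1) -> 185. No state change.
Op 5: fork(P0) -> P2. 4 ppages; refcounts: pp0:2 pp1:1 pp2:1 pp3:2
Op 6: write(P1, v0, 108). refcount(pp2)=1 -> write in place. 4 ppages; refcounts: pp0:2 pp1:1 pp2:1 pp3:2
Op 7: fork(P1) -> P3. 4 ppages; refcounts: pp0:2 pp1:2 pp2:2 pp3:2
Op 8: write(P2, v0, 190). refcount(pp0)=2>1 -> COPY to pp4. 5 ppages; refcounts: pp0:1 pp1:2 pp2:2 pp3:2 pp4:1
Op 9: read(P0, v1) -> 185. No state change.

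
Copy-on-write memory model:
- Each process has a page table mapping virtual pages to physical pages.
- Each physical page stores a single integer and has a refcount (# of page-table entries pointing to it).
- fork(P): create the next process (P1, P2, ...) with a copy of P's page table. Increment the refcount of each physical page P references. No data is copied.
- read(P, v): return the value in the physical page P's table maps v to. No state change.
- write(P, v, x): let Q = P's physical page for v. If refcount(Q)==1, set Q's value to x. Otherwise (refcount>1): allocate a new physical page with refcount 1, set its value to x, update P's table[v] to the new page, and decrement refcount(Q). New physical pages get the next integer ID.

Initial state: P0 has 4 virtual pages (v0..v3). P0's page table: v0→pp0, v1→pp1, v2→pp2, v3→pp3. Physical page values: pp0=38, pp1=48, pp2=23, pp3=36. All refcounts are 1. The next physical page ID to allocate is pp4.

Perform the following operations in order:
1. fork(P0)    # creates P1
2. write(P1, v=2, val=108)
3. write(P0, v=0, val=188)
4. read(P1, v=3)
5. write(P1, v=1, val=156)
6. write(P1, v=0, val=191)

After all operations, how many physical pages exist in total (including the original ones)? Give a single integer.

Op 1: fork(P0) -> P1. 4 ppages; refcounts: pp0:2 pp1:2 pp2:2 pp3:2
Op 2: write(P1, v2, 108). refcount(pp2)=2>1 -> COPY to pp4. 5 ppages; refcounts: pp0:2 pp1:2 pp2:1 pp3:2 pp4:1
Op 3: write(P0, v0, 188). refcount(pp0)=2>1 -> COPY to pp5. 6 ppages; refcounts: pp0:1 pp1:2 pp2:1 pp3:2 pp4:1 pp5:1
Op 4: read(P1, v3) -> 36. No state change.
Op 5: write(P1, v1, 156). refcount(pp1)=2>1 -> COPY to pp6. 7 ppages; refcounts: pp0:1 pp1:1 pp2:1 pp3:2 pp4:1 pp5:1 pp6:1
Op 6: write(P1, v0, 191). refcount(pp0)=1 -> write in place. 7 ppages; refcounts: pp0:1 pp1:1 pp2:1 pp3:2 pp4:1 pp5:1 pp6:1

Answer: 7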